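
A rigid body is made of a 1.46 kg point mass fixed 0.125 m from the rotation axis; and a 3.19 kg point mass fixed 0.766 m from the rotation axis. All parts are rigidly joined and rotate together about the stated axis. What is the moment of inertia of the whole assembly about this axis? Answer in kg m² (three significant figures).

Point mass: I_cm = 0; centre at d = 0.125 m, so the parallel axis theorem gives I = 0 + (1.46)(0.125)² = 0.022812 kg m².
Point mass: I_cm = 0; centre at d = 0.766 m, so the parallel axis theorem gives I = 0 + (3.19)(0.766)² = 1.8718 kg m².
Total I = 0.022812 + 1.8718 = 1.8946 kg m².

1.89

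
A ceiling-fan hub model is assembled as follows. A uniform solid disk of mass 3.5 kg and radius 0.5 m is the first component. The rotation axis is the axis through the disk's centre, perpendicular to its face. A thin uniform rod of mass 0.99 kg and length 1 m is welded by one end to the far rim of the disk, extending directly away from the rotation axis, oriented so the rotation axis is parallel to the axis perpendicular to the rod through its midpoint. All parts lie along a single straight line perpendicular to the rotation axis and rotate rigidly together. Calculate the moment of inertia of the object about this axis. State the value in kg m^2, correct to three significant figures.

1.51

Solid disk: I_cm = (1/2)MR² = (1/2)(3.5)(0.5)² = 0.4375 kg m^2; axis through the centre, so I = 0.4375 kg m^2.
Thin rod: I_cm = (1/12)ML² = (1/12)(0.99)(1)² = 0.0825 kg m^2; centre at d = 0.5 + 0.5 = 1 m, so the parallel axis theorem gives I = 0.0825 + (0.99)(1)² = 1.0725 kg m^2.
Total I = 0.4375 + 1.0725 = 1.51 kg m^2.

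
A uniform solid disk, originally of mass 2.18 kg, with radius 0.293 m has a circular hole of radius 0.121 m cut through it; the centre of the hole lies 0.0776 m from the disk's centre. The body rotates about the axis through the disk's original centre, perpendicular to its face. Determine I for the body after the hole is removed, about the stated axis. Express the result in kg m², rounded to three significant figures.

0.0886

Unpierced body about its centre: I₀ = (1/2)MR² = (1/2)(2.18)(0.293)² = 0.093575 kg m².
The removed disk has mass m = M·(r/R)² = (2.18)(0.121/0.293)² = 0.37179 kg (same uniform areal density).
Its moment of inertia about the rotation axis (parallel-axis theorem): I_hole = (1/2)mr² + md² = (1/2)(0.37179)(0.121)² + (0.37179)(0.0776)² = 0.0049605 kg m².
Treating the hole as negative mass, I = I₀ − I_hole = 0.093575 − 0.0049605 = 0.088615 kg m².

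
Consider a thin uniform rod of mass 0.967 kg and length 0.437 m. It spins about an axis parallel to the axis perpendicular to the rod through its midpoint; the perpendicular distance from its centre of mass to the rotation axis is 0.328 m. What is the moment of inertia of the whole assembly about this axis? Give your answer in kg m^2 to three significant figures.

0.119

I_cm = (1/12)ML² = (1/12)(0.967)(0.437)² = 0.015389 kg m^2; centre at d = 0.328 m, so I = I_cm + Md² gives I = 0.015389 + (0.967)(0.328)² = 0.11942 kg m^2.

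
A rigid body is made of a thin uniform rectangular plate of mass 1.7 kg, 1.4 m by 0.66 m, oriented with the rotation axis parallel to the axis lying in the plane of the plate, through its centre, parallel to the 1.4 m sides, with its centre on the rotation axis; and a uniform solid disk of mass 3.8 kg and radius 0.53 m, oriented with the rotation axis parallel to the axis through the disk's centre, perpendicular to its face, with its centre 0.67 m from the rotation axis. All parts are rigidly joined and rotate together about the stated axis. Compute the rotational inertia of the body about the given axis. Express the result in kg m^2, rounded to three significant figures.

Rectangular plate: I_cm = (1/12)Mb² = (1/12)(1.7)(0.66)² = 0.06171 kg m^2; axis through the centre, so I = 0.06171 kg m^2.
Solid disk: I_cm = (1/2)MR² = (1/2)(3.8)(0.53)² = 0.53371 kg m^2; centre at d = 0.67 m, so I = I_cm + Md² gives I = 0.53371 + (3.8)(0.67)² = 2.2395 kg m^2.
Total I = 0.06171 + 2.2395 = 2.3012 kg m^2.

2.30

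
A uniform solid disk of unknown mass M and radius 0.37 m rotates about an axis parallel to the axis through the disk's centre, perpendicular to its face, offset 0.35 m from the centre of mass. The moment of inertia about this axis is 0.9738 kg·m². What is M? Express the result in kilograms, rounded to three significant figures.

5.10

I = I_cm + Md² = (1/2)MR² + Md² = M·[0.5·(0.37)² + (0.35)²] = M·0.19095.
So M = 0.9738 / 0.19095 = 5.0998 kg.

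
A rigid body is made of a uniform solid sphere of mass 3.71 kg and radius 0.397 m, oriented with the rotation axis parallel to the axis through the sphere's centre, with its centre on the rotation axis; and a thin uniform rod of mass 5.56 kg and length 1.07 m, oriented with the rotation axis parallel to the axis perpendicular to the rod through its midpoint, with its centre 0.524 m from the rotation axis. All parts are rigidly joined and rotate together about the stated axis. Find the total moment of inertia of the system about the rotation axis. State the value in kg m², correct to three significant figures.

2.29

Solid sphere: I_cm = (2/5)MR² = (2/5)(3.71)(0.397)² = 0.23389 kg m²; axis through the centre, so I = 0.23389 kg m².
Thin rod: I_cm = (1/12)ML² = (1/12)(5.56)(1.07)² = 0.53047 kg m²; centre at d = 0.524 m, so I = I_cm + Md² gives I = 0.53047 + (5.56)(0.524)² = 2.0571 kg m².
Total I = 0.23389 + 2.0571 = 2.291 kg m².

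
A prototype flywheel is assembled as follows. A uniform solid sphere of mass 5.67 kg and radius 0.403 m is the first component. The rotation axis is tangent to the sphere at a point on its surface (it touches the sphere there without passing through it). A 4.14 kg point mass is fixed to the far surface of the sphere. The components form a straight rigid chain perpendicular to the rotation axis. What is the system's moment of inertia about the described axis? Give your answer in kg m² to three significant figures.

Solid sphere: I_cm = (2/5)MR² = (2/5)(5.67)(0.403)² = 0.36834 kg m²; centre at d = 0.403 m, so the parallel axis theorem gives I = 0.36834 + (5.67)(0.403)² = 1.2892 kg m².
Point mass: I_cm = 0; centre at d = 0.403 + 0.403 = 0.806 m, so the parallel axis theorem gives I = 0 + (4.14)(0.806)² = 2.6895 kg m².
Total I = 1.2892 + 2.6895 = 3.9787 kg m².

3.98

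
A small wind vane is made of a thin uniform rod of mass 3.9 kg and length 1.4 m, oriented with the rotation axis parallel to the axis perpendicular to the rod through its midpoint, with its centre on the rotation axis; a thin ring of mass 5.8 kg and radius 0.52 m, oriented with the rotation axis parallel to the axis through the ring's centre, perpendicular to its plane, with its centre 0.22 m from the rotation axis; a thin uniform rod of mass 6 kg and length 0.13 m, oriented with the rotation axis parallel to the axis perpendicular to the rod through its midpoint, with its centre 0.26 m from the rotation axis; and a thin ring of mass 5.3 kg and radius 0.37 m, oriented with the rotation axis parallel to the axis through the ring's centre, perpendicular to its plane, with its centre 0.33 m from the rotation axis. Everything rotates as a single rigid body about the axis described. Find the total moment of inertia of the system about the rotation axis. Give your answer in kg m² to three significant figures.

Thin rod: I_cm = (1/12)ML² = (1/12)(3.9)(1.4)² = 0.637 kg m²; axis through the centre, so I = 0.637 kg m².
Thin ring: I_cm = MR² = (5.8)(0.52)² = 1.5683 kg m²; centre at d = 0.22 m, so I = I_cm + Md² gives I = 1.5683 + (5.8)(0.22)² = 1.849 kg m².
Thin rod: I_cm = (1/12)ML² = (1/12)(6)(0.13)² = 0.00845 kg m²; centre at d = 0.26 m, so I = I_cm + Md² gives I = 0.00845 + (6)(0.26)² = 0.41405 kg m².
Thin ring: I_cm = MR² = (5.3)(0.37)² = 0.72557 kg m²; centre at d = 0.33 m, so I = I_cm + Md² gives I = 0.72557 + (5.3)(0.33)² = 1.3027 kg m².
Total I = 0.637 + 1.849 + 0.41405 + 1.3027 = 4.2028 kg m².

4.20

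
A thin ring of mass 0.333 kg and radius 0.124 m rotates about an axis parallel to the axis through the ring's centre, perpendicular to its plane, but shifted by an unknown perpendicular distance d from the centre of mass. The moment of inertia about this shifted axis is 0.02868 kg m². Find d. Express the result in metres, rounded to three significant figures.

About the centre-of-mass axis, I_cm = MR² = (0.333)(0.124)² = 0.0051202 kg m².
Parallel axis theorem: I = I_cm + Md², so Md² = 0.02868 − 0.0051202 = 0.02356 kg m².
d = √(0.02356 / 0.333) = 0.26599 m.

0.266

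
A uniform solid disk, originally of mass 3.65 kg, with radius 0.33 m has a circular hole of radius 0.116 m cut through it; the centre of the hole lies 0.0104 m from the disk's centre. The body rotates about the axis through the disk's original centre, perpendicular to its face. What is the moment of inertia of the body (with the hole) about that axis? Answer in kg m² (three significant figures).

0.196

Unpierced body about its centre: I₀ = (1/2)MR² = (1/2)(3.65)(0.33)² = 0.19874 kg m².
The removed disk has mass m = M·(r/R)² = (3.65)(0.116/0.33)² = 0.451 kg (same uniform areal density).
Its moment of inertia about the rotation axis (parallel-axis theorem): I_hole = (1/2)mr² + md² = (1/2)(0.451)(0.116)² + (0.451)(0.0104)² = 0.0030831 kg m².
Treating the hole as negative mass, I = I₀ − I_hole = 0.19874 − 0.0030831 = 0.19566 kg m².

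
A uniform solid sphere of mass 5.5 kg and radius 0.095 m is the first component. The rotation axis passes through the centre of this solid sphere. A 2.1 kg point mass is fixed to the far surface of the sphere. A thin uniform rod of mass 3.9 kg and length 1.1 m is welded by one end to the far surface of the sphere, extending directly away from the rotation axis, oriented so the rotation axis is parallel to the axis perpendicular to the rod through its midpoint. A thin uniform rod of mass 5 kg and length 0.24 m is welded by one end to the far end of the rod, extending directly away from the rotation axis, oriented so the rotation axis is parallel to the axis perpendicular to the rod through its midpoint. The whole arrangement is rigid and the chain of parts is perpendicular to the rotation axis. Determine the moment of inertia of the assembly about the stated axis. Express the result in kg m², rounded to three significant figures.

10.7

Solid sphere: I_cm = (2/5)MR² = (2/5)(5.5)(0.095)² = 0.019855 kg m²; axis through the centre, so I = 0.019855 kg m².
Point mass: I_cm = 0; centre at d = 0.095 m, so the parallel axis theorem gives I = 0 + (2.1)(0.095)² = 0.018953 kg m².
Thin rod: I_cm = (1/12)ML² = (1/12)(3.9)(1.1)² = 0.39325 kg m²; centre at d = 0.095 + 0.55 = 0.645 m, so the parallel axis theorem gives I = 0.39325 + (3.9)(0.645)² = 2.0157 kg m².
Thin rod: I_cm = (1/12)ML² = (1/12)(5)(0.24)² = 0.024 kg m²; centre at d = 0.095 + 0.55 + 0.55 + 0.12 = 1.315 m, so the parallel axis theorem gives I = 0.024 + (5)(1.315)² = 8.6701 kg m².
Total I = 0.019855 + 0.018953 + 2.0157 + 8.6701 = 10.725 kg m².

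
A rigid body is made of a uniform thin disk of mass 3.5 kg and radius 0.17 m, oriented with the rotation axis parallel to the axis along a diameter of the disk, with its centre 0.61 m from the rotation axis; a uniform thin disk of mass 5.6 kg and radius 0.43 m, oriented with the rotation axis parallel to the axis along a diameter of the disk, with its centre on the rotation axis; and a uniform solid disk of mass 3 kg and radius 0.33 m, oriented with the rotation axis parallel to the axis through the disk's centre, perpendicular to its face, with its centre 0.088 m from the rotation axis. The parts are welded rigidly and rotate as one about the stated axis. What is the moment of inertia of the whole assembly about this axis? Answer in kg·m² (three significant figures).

1.77

Thin disk: I_cm = (1/4)MR² = (1/4)(3.5)(0.17)² = 0.025288 kg·m²; centre at d = 0.61 m, so the parallel axis theorem gives I = 0.025288 + (3.5)(0.61)² = 1.3276 kg·m².
Thin disk: I_cm = (1/4)MR² = (1/4)(5.6)(0.43)² = 0.25886 kg·m²; axis through the centre, so I = 0.25886 kg·m².
Solid disk: I_cm = (1/2)MR² = (1/2)(3)(0.33)² = 0.16335 kg·m²; centre at d = 0.088 m, so the parallel axis theorem gives I = 0.16335 + (3)(0.088)² = 0.18658 kg·m².
Total I = 1.3276 + 0.25886 + 0.18658 = 1.7731 kg·m².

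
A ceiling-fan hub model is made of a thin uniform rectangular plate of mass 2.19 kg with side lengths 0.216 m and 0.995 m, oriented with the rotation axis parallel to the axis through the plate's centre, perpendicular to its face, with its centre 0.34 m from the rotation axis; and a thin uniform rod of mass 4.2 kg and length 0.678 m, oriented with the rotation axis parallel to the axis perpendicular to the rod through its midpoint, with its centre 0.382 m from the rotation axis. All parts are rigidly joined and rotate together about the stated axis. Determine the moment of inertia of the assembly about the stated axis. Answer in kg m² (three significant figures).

Rectangular plate: I_cm = (1/12)M(a²+b²) = (1/12)(2.19)[(0.216)² + (0.995)²] = 0.18919 kg m²; centre at d = 0.34 m, so the parallel axis theorem gives I = 0.18919 + (2.19)(0.34)² = 0.44236 kg m².
Thin rod: I_cm = (1/12)ML² = (1/12)(4.2)(0.678)² = 0.16089 kg m²; centre at d = 0.382 m, so the parallel axis theorem gives I = 0.16089 + (4.2)(0.382)² = 0.77377 kg m².
Total I = 0.44236 + 0.77377 = 1.2161 kg m².

1.22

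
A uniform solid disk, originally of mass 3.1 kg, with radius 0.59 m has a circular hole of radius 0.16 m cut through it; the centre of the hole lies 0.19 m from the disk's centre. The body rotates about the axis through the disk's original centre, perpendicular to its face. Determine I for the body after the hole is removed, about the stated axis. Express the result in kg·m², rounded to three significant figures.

Unpierced body about its centre: I₀ = (1/2)MR² = (1/2)(3.1)(0.59)² = 0.53956 kg·m².
The removed disk has mass m = M·(r/R)² = (3.1)(0.16/0.59)² = 0.22798 kg (same uniform areal density).
Its moment of inertia about the rotation axis (parallel-axis theorem): I_hole = (1/2)mr² + md² = (1/2)(0.22798)(0.16)² + (0.22798)(0.19)² = 0.011148 kg·m².
Treating the hole as negative mass, I = I₀ − I_hole = 0.53956 − 0.011148 = 0.52841 kg·m².

0.528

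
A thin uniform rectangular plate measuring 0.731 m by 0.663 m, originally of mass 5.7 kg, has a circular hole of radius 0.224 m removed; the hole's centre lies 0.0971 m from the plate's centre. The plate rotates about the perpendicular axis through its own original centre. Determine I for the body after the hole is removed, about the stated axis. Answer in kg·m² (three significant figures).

Unpierced body about its centre: I₀ = (1/12)M(a²+b²) = (1/12)(5.7)[(0.731)² + (0.663)²] = 0.46262 kg·m².
The removed disk has mass m = M·πr²/(ab) = (5.7)·π(0.224)²/(0.731·0.663) = 1.8539 kg (same uniform areal density).
Its moment of inertia about the rotation axis (parallel-axis theorem): I_hole = (1/2)mr² + md² = (1/2)(1.8539)(0.224)² + (1.8539)(0.0971)² = 0.06399 kg·m².
Treating the hole as negative mass, I = I₀ − I_hole = 0.46262 − 0.06399 = 0.39863 kg·m².

0.399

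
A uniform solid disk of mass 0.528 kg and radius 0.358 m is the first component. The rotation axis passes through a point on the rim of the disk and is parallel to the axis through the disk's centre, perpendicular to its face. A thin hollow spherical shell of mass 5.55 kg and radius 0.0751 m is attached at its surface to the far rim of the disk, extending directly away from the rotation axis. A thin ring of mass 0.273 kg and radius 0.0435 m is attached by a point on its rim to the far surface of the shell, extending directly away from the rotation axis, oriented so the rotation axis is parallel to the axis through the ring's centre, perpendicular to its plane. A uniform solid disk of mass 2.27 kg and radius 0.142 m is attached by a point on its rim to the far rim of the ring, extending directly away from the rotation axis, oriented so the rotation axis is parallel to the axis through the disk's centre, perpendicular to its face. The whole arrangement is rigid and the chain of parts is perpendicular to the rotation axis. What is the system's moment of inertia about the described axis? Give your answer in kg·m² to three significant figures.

6.57

Solid disk: I_cm = (1/2)MR² = (1/2)(0.528)(0.358)² = 0.033835 kg·m²; centre at d = 0.358 m, so the parallel axis theorem gives I = 0.033835 + (0.528)(0.358)² = 0.10151 kg·m².
Spherical shell: I_cm = (2/3)MR² = (2/3)(5.55)(0.0751)² = 0.020868 kg·m²; centre at d = 0.358 + 0.358 + 0.0751 = 0.7911 m, so the parallel axis theorem gives I = 0.020868 + (5.55)(0.7911)² = 3.4943 kg·m².
Thin ring: I_cm = MR² = (0.273)(0.0435)² = 0.00051658 kg·m²; centre at d = 0.358 + 0.358 + 0.0751 + 0.0751 + 0.0435 = 0.9097 m, so the parallel axis theorem gives I = 0.00051658 + (0.273)(0.9097)² = 0.22644 kg·m².
Solid disk: I_cm = (1/2)MR² = (1/2)(2.27)(0.142)² = 0.022886 kg·m²; centre at d = 0.358 + 0.358 + 0.0751 + 0.0751 + 0.0435 + 0.0435 + 0.142 = 1.0952 m, so the parallel axis theorem gives I = 0.022886 + (2.27)(1.0952)² = 2.7457 kg·m².
Total I = 0.10151 + 3.4943 + 0.22644 + 2.7457 = 6.5679 kg·m².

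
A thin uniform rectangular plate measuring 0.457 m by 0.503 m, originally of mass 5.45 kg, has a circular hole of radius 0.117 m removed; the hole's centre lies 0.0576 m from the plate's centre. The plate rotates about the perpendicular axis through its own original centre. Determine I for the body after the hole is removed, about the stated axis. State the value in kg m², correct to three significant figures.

Unpierced body about its centre: I₀ = (1/12)M(a²+b²) = (1/12)(5.45)[(0.457)² + (0.503)²] = 0.20976 kg m².
The removed disk has mass m = M·πr²/(ab) = (5.45)·π(0.117)²/(0.457·0.503) = 1.0196 kg (same uniform areal density).
Its moment of inertia about the rotation axis (parallel-axis theorem): I_hole = (1/2)mr² + md² = (1/2)(1.0196)(0.117)² + (1.0196)(0.0576)² = 0.010362 kg m².
Treating the hole as negative mass, I = I₀ − I_hole = 0.20976 − 0.010362 = 0.1994 kg m².

0.199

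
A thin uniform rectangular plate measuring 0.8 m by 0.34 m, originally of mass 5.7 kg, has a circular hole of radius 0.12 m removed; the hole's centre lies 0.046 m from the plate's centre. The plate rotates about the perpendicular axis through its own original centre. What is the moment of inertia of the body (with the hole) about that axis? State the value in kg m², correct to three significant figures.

Unpierced body about its centre: I₀ = (1/12)M(a²+b²) = (1/12)(5.7)[(0.8)² + (0.34)²] = 0.35891 kg m².
The removed disk has mass m = M·πr²/(ab) = (5.7)·π(0.12)²/(0.8·0.34) = 0.94802 kg (same uniform areal density).
Its moment of inertia about the rotation axis (parallel-axis theorem): I_hole = (1/2)mr² + md² = (1/2)(0.94802)(0.12)² + (0.94802)(0.046)² = 0.0088318 kg m².
Treating the hole as negative mass, I = I₀ − I_hole = 0.35891 − 0.0088318 = 0.35008 kg m².

0.350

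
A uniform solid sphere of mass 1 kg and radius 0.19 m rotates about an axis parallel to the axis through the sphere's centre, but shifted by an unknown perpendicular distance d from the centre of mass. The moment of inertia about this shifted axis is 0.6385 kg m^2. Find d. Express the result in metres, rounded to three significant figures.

0.790

About the centre-of-mass axis, I_cm = (2/5)MR² = (2/5)(1)(0.19)² = 0.01444 kg m^2.
Parallel axis theorem: I = I_cm + Md², so Md² = 0.6385 − 0.01444 = 0.62406 kg m^2.
d = √(0.62406 / 1) = 0.78997 m.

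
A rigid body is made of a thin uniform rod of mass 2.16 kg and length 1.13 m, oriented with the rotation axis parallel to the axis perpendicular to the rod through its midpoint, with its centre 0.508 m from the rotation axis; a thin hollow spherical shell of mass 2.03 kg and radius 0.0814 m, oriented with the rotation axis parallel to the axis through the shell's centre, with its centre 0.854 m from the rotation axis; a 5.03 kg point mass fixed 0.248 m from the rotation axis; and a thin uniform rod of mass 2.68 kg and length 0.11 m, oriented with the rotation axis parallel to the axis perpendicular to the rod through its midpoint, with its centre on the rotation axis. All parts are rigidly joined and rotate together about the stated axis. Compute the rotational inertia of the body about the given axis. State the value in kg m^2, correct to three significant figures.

2.59

Thin rod: I_cm = (1/12)ML² = (1/12)(2.16)(1.13)² = 0.22984 kg m^2; centre at d = 0.508 m, so the parallel axis theorem gives I = 0.22984 + (2.16)(0.508)² = 0.78726 kg m^2.
Spherical shell: I_cm = (2/3)MR² = (2/3)(2.03)(0.0814)² = 0.0089671 kg m^2; centre at d = 0.854 m, so the parallel axis theorem gives I = 0.0089671 + (2.03)(0.854)² = 1.4895 kg m^2.
Point mass: I_cm = 0; centre at d = 0.248 m, so the parallel axis theorem gives I = 0 + (5.03)(0.248)² = 0.30937 kg m^2.
Thin rod: I_cm = (1/12)ML² = (1/12)(2.68)(0.11)² = 0.0027023 kg m^2; axis through the centre, so I = 0.0027023 kg m^2.
Total I = 0.78726 + 1.4895 + 0.30937 + 0.0027023 = 2.5888 kg m^2.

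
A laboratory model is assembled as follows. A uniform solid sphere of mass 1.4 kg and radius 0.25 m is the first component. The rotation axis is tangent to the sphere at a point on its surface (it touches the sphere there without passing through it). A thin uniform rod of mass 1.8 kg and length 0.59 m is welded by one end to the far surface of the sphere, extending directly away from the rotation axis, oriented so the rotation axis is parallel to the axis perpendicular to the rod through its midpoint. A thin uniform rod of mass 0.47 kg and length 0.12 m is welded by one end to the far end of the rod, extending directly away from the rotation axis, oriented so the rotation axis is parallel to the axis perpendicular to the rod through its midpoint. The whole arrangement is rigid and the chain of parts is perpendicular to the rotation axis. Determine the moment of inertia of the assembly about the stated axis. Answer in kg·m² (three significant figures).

Solid sphere: I_cm = (2/5)MR² = (2/5)(1.4)(0.25)² = 0.035 kg·m²; centre at d = 0.25 m, so I = I_cm + Md² gives I = 0.035 + (1.4)(0.25)² = 0.1225 kg·m².
Thin rod: I_cm = (1/12)ML² = (1/12)(1.8)(0.59)² = 0.052215 kg·m²; centre at d = 0.25 + 0.25 + 0.295 = 0.795 m, so I = I_cm + Md² gives I = 0.052215 + (1.8)(0.795)² = 1.1899 kg·m².
Thin rod: I_cm = (1/12)ML² = (1/12)(0.47)(0.12)² = 0.000564 kg·m²; centre at d = 0.25 + 0.25 + 0.295 + 0.295 + 0.06 = 1.15 m, so I = I_cm + Md² gives I = 0.000564 + (0.47)(1.15)² = 0.62214 kg·m².
Total I = 0.1225 + 1.1899 + 0.62214 = 1.9345 kg·m².

1.93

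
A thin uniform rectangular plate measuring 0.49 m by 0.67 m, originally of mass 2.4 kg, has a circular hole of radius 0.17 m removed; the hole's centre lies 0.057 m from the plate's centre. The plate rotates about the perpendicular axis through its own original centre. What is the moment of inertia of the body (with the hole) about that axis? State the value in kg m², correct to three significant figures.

0.126

Unpierced body about its centre: I₀ = (1/12)M(a²+b²) = (1/12)(2.4)[(0.49)² + (0.67)²] = 0.1378 kg m².
The removed disk has mass m = M·πr²/(ab) = (2.4)·π(0.17)²/(0.49·0.67) = 0.66372 kg (same uniform areal density).
Its moment of inertia about the rotation axis (parallel-axis theorem): I_hole = (1/2)mr² + md² = (1/2)(0.66372)(0.17)² + (0.66372)(0.057)² = 0.011747 kg m².
Treating the hole as negative mass, I = I₀ − I_hole = 0.1378 − 0.011747 = 0.12605 kg m².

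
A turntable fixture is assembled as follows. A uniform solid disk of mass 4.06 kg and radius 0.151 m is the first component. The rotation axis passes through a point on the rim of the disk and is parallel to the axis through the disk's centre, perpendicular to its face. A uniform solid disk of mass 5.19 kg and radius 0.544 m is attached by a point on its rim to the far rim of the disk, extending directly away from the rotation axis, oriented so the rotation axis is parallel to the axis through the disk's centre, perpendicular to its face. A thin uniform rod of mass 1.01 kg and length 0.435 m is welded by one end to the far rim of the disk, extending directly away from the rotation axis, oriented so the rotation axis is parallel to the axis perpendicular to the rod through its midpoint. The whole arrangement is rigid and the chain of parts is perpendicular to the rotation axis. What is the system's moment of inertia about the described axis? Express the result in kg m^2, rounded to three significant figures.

7.25

Solid disk: I_cm = (1/2)MR² = (1/2)(4.06)(0.151)² = 0.046286 kg m^2; centre at d = 0.151 m, so the parallel axis theorem gives I = 0.046286 + (4.06)(0.151)² = 0.13886 kg m^2.
Solid disk: I_cm = (1/2)MR² = (1/2)(5.19)(0.544)² = 0.76795 kg m^2; centre at d = 0.151 + 0.151 + 0.544 = 0.846 m, so the parallel axis theorem gives I = 0.76795 + (5.19)(0.846)² = 4.4825 kg m^2.
Thin rod: I_cm = (1/12)ML² = (1/12)(1.01)(0.435)² = 0.015926 kg m^2; centre at d = 0.151 + 0.151 + 0.544 + 0.544 + 0.2175 = 1.6075 m, so the parallel axis theorem gives I = 0.015926 + (1.01)(1.6075)² = 2.6258 kg m^2.
Total I = 0.13886 + 4.4825 + 2.6258 = 7.2472 kg m^2.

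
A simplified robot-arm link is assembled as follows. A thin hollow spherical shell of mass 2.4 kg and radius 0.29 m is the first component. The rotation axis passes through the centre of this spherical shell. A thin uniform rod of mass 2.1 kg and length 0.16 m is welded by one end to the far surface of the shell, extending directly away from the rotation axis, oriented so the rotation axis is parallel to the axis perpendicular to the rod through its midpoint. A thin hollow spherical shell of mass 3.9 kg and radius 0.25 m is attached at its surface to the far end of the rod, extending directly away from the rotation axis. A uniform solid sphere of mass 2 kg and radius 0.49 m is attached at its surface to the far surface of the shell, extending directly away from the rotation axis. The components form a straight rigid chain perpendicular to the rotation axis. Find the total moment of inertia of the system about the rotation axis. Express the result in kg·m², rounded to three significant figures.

Spherical shell: I_cm = (2/3)MR² = (2/3)(2.4)(0.29)² = 0.13456 kg·m²; axis through the centre, so I = 0.13456 kg·m².
Thin rod: I_cm = (1/12)ML² = (1/12)(2.1)(0.16)² = 0.00448 kg·m²; centre at d = 0.29 + 0.08 = 0.37 m, so I = I_cm + Md² gives I = 0.00448 + (2.1)(0.37)² = 0.29197 kg·m².
Spherical shell: I_cm = (2/3)MR² = (2/3)(3.9)(0.25)² = 0.1625 kg·m²; centre at d = 0.29 + 0.08 + 0.08 + 0.25 = 0.7 m, so I = I_cm + Md² gives I = 0.1625 + (3.9)(0.7)² = 2.0735 kg·m².
Solid sphere: I_cm = (2/5)MR² = (2/5)(2)(0.49)² = 0.19208 kg·m²; centre at d = 0.29 + 0.08 + 0.08 + 0.25 + 0.25 + 0.49 = 1.44 m, so I = I_cm + Md² gives I = 0.19208 + (2)(1.44)² = 4.3393 kg·m².
Total I = 0.13456 + 0.29197 + 2.0735 + 4.3393 = 6.8393 kg·m².

6.84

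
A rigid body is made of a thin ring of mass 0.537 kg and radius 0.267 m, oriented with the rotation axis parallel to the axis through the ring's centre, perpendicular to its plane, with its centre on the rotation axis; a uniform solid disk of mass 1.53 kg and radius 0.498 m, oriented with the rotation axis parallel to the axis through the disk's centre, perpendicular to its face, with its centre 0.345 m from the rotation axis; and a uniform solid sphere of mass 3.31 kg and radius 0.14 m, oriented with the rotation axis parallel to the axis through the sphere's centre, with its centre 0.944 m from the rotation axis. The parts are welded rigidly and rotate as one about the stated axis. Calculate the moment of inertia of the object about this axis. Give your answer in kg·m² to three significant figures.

3.39

Thin ring: I_cm = MR² = (0.537)(0.267)² = 0.038282 kg·m²; axis through the centre, so I = 0.038282 kg·m².
Solid disk: I_cm = (1/2)MR² = (1/2)(1.53)(0.498)² = 0.18972 kg·m²; centre at d = 0.345 m, so the parallel axis theorem gives I = 0.18972 + (1.53)(0.345)² = 0.37183 kg·m².
Solid sphere: I_cm = (2/5)MR² = (2/5)(3.31)(0.14)² = 0.02595 kg·m²; centre at d = 0.944 m, so the parallel axis theorem gives I = 0.02595 + (3.31)(0.944)² = 2.9756 kg·m².
Total I = 0.038282 + 0.37183 + 2.9756 = 3.3857 kg·m².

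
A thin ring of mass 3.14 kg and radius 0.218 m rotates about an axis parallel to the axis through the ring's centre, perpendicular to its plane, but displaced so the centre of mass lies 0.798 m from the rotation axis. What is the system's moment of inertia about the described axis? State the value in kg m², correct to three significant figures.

2.15

I_cm = MR² = (3.14)(0.218)² = 0.14923 kg m²; centre at d = 0.798 m, so I = I_cm + Md² gives I = 0.14923 + (3.14)(0.798)² = 2.1488 kg m².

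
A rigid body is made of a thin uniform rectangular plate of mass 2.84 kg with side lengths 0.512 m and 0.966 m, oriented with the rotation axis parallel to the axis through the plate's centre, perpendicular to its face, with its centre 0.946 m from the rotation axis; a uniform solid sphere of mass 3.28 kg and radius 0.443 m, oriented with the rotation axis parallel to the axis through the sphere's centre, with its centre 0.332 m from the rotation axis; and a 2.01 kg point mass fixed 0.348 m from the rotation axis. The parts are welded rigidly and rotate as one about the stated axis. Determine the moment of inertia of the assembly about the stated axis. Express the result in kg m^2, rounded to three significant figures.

Rectangular plate: I_cm = (1/12)M(a²+b²) = (1/12)(2.84)[(0.512)² + (0.966)²] = 0.28289 kg m^2; centre at d = 0.946 m, so the parallel axis theorem gives I = 0.28289 + (2.84)(0.946)² = 2.8244 kg m^2.
Solid sphere: I_cm = (2/5)MR² = (2/5)(3.28)(0.443)² = 0.25748 kg m^2; centre at d = 0.332 m, so the parallel axis theorem gives I = 0.25748 + (3.28)(0.332)² = 0.61901 kg m^2.
Point mass: I_cm = 0; centre at d = 0.348 m, so the parallel axis theorem gives I = 0 + (2.01)(0.348)² = 0.24342 kg m^2.
Total I = 2.8244 + 0.61901 + 0.24342 = 3.6869 kg m^2.

3.69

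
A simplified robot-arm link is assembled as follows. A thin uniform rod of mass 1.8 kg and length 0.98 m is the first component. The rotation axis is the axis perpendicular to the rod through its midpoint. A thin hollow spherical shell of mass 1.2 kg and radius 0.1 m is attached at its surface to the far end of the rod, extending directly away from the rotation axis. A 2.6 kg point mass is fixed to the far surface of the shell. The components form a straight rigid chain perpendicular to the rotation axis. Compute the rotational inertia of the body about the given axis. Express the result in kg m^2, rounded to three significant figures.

Thin rod: I_cm = (1/12)ML² = (1/12)(1.8)(0.98)² = 0.14406 kg m^2; axis through the centre, so I = 0.14406 kg m^2.
Spherical shell: I_cm = (2/3)MR² = (2/3)(1.2)(0.1)² = 0.008 kg m^2; centre at d = 0.49 + 0.1 = 0.59 m, so I = I_cm + Md² gives I = 0.008 + (1.2)(0.59)² = 0.42572 kg m^2.
Point mass: I_cm = 0; centre at d = 0.49 + 0.1 + 0.1 = 0.69 m, so I = I_cm + Md² gives I = 0 + (2.6)(0.69)² = 1.2379 kg m^2.
Total I = 0.14406 + 0.42572 + 1.2379 = 1.8076 kg m^2.

1.81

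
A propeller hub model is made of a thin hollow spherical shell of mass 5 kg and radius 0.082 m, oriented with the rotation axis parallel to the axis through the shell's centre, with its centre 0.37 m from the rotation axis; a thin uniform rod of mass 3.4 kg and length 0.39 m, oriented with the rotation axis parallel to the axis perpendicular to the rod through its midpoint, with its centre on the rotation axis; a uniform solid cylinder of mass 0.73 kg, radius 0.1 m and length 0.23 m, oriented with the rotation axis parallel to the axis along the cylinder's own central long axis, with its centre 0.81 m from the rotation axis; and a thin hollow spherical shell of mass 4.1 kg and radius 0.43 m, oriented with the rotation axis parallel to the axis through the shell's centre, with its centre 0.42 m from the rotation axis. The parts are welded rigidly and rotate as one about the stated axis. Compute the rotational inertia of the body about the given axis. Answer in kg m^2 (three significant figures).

2.46

Spherical shell: I_cm = (2/3)MR² = (2/3)(5)(0.082)² = 0.022413 kg m^2; centre at d = 0.37 m, so the parallel axis theorem gives I = 0.022413 + (5)(0.37)² = 0.70691 kg m^2.
Thin rod: I_cm = (1/12)ML² = (1/12)(3.4)(0.39)² = 0.043095 kg m^2; axis through the centre, so I = 0.043095 kg m^2.
Solid cylinder: I_cm = (1/2)MR² = (1/2)(0.73)(0.1)² = 0.00365 kg m^2; centre at d = 0.81 m, so the parallel axis theorem gives I = 0.00365 + (0.73)(0.81)² = 0.4826 kg m^2.
Spherical shell: I_cm = (2/3)MR² = (2/3)(4.1)(0.43)² = 0.50539 kg m^2; centre at d = 0.42 m, so the parallel axis theorem gives I = 0.50539 + (4.1)(0.42)² = 1.2286 kg m^2.
Total I = 0.70691 + 0.043095 + 0.4826 + 1.2286 = 2.4612 kg m^2.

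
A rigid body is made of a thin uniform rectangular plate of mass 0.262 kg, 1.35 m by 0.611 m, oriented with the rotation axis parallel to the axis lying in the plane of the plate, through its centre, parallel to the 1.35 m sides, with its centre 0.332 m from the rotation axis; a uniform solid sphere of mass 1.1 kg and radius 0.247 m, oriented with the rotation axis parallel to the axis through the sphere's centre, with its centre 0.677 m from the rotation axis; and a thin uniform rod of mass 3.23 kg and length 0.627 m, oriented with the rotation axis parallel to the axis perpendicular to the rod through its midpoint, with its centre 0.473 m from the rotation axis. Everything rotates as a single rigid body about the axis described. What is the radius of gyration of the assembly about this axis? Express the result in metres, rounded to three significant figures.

Rectangular plate: I_cm = (1/12)Mb² = (1/12)(0.262)(0.611)² = 0.0081508 kg m^2; centre at d = 0.332 m, so I = I_cm + Md² gives I = 0.0081508 + (0.262)(0.332)² = 0.03703 kg m^2.
Solid sphere: I_cm = (2/5)MR² = (2/5)(1.1)(0.247)² = 0.026844 kg m^2; centre at d = 0.677 m, so I = I_cm + Md² gives I = 0.026844 + (1.1)(0.677)² = 0.53101 kg m^2.
Thin rod: I_cm = (1/12)ML² = (1/12)(3.23)(0.627)² = 0.10582 kg m^2; centre at d = 0.473 m, so I = I_cm + Md² gives I = 0.10582 + (3.23)(0.473)² = 0.82846 kg m^2.
Total I = 1.3965 kg m^2; total mass M = 4.592 kg.
k = √(I/M) = √(1.3965/4.592) = 0.55147 m.

0.551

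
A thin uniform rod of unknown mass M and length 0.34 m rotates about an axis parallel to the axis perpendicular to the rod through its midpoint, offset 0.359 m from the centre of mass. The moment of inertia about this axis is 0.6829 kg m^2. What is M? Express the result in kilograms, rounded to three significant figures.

I = I_cm + Md² = (1/12)ML² + Md² = M·[0.0833333·(0.34)² + (0.359)²] = M·0.13851.
So M = 0.6829 / 0.13851 = 4.9302 kg.

4.93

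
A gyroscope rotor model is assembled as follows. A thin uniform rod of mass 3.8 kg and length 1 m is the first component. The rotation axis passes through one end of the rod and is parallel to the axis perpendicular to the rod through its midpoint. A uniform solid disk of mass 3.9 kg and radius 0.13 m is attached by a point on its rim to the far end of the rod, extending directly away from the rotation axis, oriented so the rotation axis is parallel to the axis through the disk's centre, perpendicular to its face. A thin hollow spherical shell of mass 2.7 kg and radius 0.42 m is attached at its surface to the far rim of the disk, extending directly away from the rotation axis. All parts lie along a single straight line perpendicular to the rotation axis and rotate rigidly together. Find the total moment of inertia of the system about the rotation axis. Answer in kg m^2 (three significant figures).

Thin rod: I_cm = (1/12)ML² = (1/12)(3.8)(1)² = 0.31667 kg m^2; centre at d = 0.5 m, so the parallel axis theorem gives I = 0.31667 + (3.8)(0.5)² = 1.2667 kg m^2.
Solid disk: I_cm = (1/2)MR² = (1/2)(3.9)(0.13)² = 0.032955 kg m^2; centre at d = 0.5 + 0.5 + 0.13 = 1.13 m, so the parallel axis theorem gives I = 0.032955 + (3.9)(1.13)² = 5.0129 kg m^2.
Spherical shell: I_cm = (2/3)MR² = (2/3)(2.7)(0.42)² = 0.31752 kg m^2; centre at d = 0.5 + 0.5 + 0.13 + 0.13 + 0.42 = 1.68 m, so the parallel axis theorem gives I = 0.31752 + (2.7)(1.68)² = 7.938 kg m^2.
Total I = 1.2667 + 5.0129 + 7.938 = 14.218 kg m^2.

14.2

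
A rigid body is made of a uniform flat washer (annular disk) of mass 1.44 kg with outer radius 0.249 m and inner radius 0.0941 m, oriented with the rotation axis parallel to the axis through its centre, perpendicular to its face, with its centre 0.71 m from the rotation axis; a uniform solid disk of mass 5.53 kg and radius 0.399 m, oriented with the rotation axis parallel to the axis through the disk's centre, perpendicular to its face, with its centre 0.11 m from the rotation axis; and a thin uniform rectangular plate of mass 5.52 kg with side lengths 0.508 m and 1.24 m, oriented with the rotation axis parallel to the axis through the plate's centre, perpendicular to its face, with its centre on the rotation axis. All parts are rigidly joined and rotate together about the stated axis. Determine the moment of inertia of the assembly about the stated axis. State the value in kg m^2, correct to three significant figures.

Annular disk: I_cm = (1/2)M(R²+r²) = (1/2)(1.44)[(0.249)² + (0.0941)²] = 0.051016 kg m^2; centre at d = 0.71 m, so the parallel axis theorem gives I = 0.051016 + (1.44)(0.71)² = 0.77692 kg m^2.
Solid disk: I_cm = (1/2)MR² = (1/2)(5.53)(0.399)² = 0.44019 kg m^2; centre at d = 0.11 m, so the parallel axis theorem gives I = 0.44019 + (5.53)(0.11)² = 0.5071 kg m^2.
Rectangular plate: I_cm = (1/12)M(a²+b²) = (1/12)(5.52)[(0.508)² + (1.24)²] = 0.82601 kg m^2; axis through the centre, so I = 0.82601 kg m^2.
Total I = 0.77692 + 0.5071 + 0.82601 = 2.11 kg m^2.

2.11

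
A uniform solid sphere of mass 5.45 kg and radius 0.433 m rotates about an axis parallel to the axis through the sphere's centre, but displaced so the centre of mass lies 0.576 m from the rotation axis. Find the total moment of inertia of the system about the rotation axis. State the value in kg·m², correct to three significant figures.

I_cm = (2/5)MR² = (2/5)(5.45)(0.433)² = 0.40873 kg·m²; centre at d = 0.576 m, so I = I_cm + Md² gives I = 0.40873 + (5.45)(0.576)² = 2.2169 kg·m².

2.22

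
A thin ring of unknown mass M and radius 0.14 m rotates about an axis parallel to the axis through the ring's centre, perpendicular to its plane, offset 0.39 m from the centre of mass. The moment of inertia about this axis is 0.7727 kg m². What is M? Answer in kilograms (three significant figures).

I = I_cm + Md² = MR² + Md² = M·[1·(0.14)² + (0.39)²] = M·0.1717.
So M = 0.7727 / 0.1717 = 4.5003 kg.

4.50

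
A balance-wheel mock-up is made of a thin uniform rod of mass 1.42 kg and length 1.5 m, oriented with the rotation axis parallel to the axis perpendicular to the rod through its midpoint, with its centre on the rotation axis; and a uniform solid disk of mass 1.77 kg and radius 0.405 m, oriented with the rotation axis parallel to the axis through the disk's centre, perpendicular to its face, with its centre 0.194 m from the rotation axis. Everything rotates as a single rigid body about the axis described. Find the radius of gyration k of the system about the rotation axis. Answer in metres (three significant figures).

Thin rod: I_cm = (1/12)ML² = (1/12)(1.42)(1.5)² = 0.26625 kg m²; axis through the centre, so I = 0.26625 kg m².
Solid disk: I_cm = (1/2)MR² = (1/2)(1.77)(0.405)² = 0.14516 kg m²; centre at d = 0.194 m, so the parallel axis theorem gives I = 0.14516 + (1.77)(0.194)² = 0.21178 kg m².
Total I = 0.47803 kg m²; total mass M = 3.19 kg.
k = √(I/M) = √(0.47803/3.19) = 0.38711 m.

0.387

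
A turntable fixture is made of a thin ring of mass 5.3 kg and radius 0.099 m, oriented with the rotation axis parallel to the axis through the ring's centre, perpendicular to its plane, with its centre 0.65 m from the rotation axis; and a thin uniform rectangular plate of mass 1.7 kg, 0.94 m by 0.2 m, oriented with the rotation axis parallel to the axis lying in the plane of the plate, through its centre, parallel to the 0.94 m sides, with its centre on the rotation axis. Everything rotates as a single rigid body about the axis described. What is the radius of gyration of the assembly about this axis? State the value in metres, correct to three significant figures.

Thin ring: I_cm = MR² = (5.3)(0.099)² = 0.051945 kg·m²; centre at d = 0.65 m, so the parallel axis theorem gives I = 0.051945 + (5.3)(0.65)² = 2.2912 kg·m².
Rectangular plate: I_cm = (1/12)Mb² = (1/12)(1.7)(0.2)² = 0.0056667 kg·m²; axis through the centre, so I = 0.0056667 kg·m².
Total I = 2.2969 kg·m²; total mass M = 7 kg.
k = √(I/M) = √(2.2969/7) = 0.57282 m.

0.573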